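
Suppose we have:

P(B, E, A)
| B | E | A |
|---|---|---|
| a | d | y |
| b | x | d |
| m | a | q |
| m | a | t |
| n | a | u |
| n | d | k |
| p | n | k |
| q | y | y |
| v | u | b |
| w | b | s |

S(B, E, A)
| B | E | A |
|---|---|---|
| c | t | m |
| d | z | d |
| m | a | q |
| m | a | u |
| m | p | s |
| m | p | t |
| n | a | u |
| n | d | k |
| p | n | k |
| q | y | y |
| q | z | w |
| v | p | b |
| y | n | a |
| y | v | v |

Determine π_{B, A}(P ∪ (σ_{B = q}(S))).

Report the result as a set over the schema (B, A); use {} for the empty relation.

{(a, y), (b, d), (m, q), (m, t), (n, k), (n, u), (p, k), (q, w), (q, y), (v, b), (w, s)}

Filtering on B = q leaves {(q, y, y), (q, z, w)}.
Taking the union: {(a, d, y), (b, x, d), (m, a, q), (m, a, t), (n, a, u), (n, d, k), (p, n, k), (q, y, y), (q, z, w), (v, u, b), (w, b, s)}
π_{B, A} gives {(a, y), (b, d), (m, q), (m, t), (n, k), (n, u), (p, k), (q, w), (q, y), (v, b), (w, s)}.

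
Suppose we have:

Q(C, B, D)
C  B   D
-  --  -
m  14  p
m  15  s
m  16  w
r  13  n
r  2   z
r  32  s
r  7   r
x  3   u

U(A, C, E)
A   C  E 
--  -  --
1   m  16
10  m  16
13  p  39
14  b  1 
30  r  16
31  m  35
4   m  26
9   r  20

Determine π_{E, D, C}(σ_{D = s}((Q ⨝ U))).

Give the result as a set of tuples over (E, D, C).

{(16, s, m), (16, s, r), (20, s, r), (26, s, m), (35, s, m)}

Q ⋈ U (natural join on C): {(m, 14, p, 1, 16), (m, 14, p, 10, 16), (m, 14, p, 31, 35), (m, 14, p, 4, 26), (m, 15, s, 1, 16), (m, 15, s, 10, 16), (m, 15, s, 31, 35), (m, 15, s, 4, 26), (m, 16, w, 1, 16), (m, 16, w, 10, 16), (m, 16, w, 31, 35), (m, 16, w, 4, 26), (r, 13, n, 30, 16), (r, 13, n, 9, 20), (r, 2, z, 30, 16), (r, 2, z, 9, 20), (r, 32, s, 30, 16), (r, 32, s, 9, 20), (r, 7, r, 30, 16), (r, 7, r, 9, 20)}
Apply σ_{D = s}; surviving tuples: {(m, 15, s, 1, 16), (m, 15, s, 10, 16), (m, 15, s, 31, 35), (m, 15, s, 4, 26), (r, 32, s, 30, 16), (r, 32, s, 9, 20)}
π[E, D, C]: project onto (E, D, C) (1 duplicate(s) eliminated) → {(16, s, m), (16, s, r), (20, s, r), (26, s, m), (35, s, m)}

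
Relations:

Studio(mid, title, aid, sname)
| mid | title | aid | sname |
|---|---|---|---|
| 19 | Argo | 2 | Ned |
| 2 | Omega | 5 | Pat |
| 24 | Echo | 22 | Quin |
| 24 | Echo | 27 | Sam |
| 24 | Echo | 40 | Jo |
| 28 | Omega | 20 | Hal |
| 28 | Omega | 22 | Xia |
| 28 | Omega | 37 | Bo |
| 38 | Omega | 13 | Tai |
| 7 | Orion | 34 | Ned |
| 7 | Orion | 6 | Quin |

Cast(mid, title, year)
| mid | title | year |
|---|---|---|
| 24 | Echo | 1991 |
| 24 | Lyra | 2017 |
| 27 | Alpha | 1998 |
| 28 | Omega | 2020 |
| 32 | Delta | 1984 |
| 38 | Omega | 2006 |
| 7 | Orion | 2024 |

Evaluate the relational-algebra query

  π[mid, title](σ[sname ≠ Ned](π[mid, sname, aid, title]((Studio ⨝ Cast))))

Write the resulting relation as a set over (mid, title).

{(24, Echo), (28, Omega), (38, Omega), (7, Orion)}

Studio ⋈ Cast (natural join on mid, title): {(24, Echo, 22, Quin, 1991), (24, Echo, 27, Sam, 1991), (24, Echo, 40, Jo, 1991), (28, Omega, 20, Hal, 2020), (28, Omega, 22, Xia, 2020), (28, Omega, 37, Bo, 2020), (38, Omega, 13, Tai, 2006), (7, Orion, 34, Ned, 2024), (7, Orion, 6, Quin, 2024)}
π[mid, sname, aid, title]: project onto (mid, sname, aid, title) → {(24, Jo, 40, Echo), (24, Quin, 22, Echo), (24, Sam, 27, Echo), (28, Bo, 37, Omega), (28, Hal, 20, Omega), (28, Xia, 22, Omega), (38, Tai, 13, Omega), (7, Ned, 34, Orion), (7, Quin, 6, Orion)}
Selection sname ≠ Ned: {(24, Jo, 40, Echo), (24, Quin, 22, Echo), (24, Sam, 27, Echo), (28, Bo, 37, Omega), (28, Hal, 20, Omega), (28, Xia, 22, Omega), (38, Tai, 13, Omega), (7, Quin, 6, Orion)}
π[mid, title]: project onto (mid, title) (4 duplicate(s) eliminated) → {(24, Echo), (28, Omega), (38, Omega), (7, Orion)}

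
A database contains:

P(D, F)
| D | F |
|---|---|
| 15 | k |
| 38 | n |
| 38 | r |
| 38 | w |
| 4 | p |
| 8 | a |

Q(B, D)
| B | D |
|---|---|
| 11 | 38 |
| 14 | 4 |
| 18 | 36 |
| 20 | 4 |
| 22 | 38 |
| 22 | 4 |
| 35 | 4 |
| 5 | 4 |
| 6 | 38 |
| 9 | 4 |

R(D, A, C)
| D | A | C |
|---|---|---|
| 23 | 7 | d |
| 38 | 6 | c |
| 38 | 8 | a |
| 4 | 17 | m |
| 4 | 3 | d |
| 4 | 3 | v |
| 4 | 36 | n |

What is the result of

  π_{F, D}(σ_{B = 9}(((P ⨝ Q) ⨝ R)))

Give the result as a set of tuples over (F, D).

{(p, 4)}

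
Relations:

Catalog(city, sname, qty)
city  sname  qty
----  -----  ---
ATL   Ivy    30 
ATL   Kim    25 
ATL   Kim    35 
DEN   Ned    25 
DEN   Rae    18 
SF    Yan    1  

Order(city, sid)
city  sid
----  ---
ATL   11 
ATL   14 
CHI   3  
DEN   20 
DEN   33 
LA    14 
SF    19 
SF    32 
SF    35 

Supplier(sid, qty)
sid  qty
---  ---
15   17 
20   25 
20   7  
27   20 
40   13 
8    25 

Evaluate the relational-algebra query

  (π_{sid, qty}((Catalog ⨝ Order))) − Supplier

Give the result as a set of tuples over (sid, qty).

{(11, 25), (11, 30), (11, 35), (14, 25), (14, 30), (14, 35), (19, 1), (20, 18), (32, 1), (33, 18), (33, 25), (35, 1)}

Natural join on city: {(ATL, Ivy, 30, 11), (ATL, Ivy, 30, 14), (ATL, Kim, 25, 11), (ATL, Kim, 25, 14), (ATL, Kim, 35, 11), (ATL, Kim, 35, 14), (DEN, Ned, 25, 20), (DEN, Ned, 25, 33), (DEN, Rae, 18, 20), (DEN, Rae, 18, 33), (SF, Yan, 1, 19), (SF, Yan, 1, 32), (SF, Yan, 1, 35)}
π_{sid, qty} gives {(11, 25), (11, 30), (11, 35), (14, 25), (14, 30), (14, 35), (19, 1), (20, 18), (20, 25), (32, 1), (33, 18), (33, 25), (35, 1)}.
Taking the difference: {(11, 25), (11, 30), (11, 35), (14, 25), (14, 30), (14, 35), (19, 1), (20, 18), (32, 1), (33, 18), (33, 25), (35, 1)}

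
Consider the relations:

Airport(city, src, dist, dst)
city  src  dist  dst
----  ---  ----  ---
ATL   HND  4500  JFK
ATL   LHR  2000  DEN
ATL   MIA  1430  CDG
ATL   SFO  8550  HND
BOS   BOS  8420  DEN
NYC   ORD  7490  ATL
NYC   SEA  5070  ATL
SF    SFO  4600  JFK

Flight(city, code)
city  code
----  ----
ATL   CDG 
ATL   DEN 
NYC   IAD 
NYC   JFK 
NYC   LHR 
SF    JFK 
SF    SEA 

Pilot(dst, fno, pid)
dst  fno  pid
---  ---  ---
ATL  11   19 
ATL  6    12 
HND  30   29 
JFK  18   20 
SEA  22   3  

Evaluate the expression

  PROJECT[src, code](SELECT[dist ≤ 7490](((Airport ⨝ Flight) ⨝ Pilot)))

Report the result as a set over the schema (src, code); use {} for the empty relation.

Airport ⋈ Flight (natural join on city): {(ATL, HND, 4500, JFK, CDG), (ATL, HND, 4500, JFK, DEN), (ATL, LHR, 2000, DEN, CDG), (ATL, LHR, 2000, DEN, DEN), (ATL, MIA, 1430, CDG, CDG), (ATL, MIA, 1430, CDG, DEN), (ATL, SFO, 8550, HND, CDG), (ATL, SFO, 8550, HND, DEN), (NYC, ORD, 7490, ATL, IAD), (NYC, ORD, 7490, ATL, JFK), (NYC, ORD, 7490, ATL, LHR), (NYC, SEA, 5070, ATL, IAD), (NYC, SEA, 5070, ATL, JFK), (NYC, SEA, 5070, ATL, LHR), (SF, SFO, 4600, JFK, JFK), (SF, SFO, 4600, JFK, SEA)}
(Airport ⨝ Flight) ⋈ Pilot (natural join on dst): {(ATL, HND, 4500, JFK, CDG, 18, 20), (ATL, HND, 4500, JFK, DEN, 18, 20), (ATL, SFO, 8550, HND, CDG, 30, 29), (ATL, SFO, 8550, HND, DEN, 30, 29), (NYC, ORD, 7490, ATL, IAD, 11, 19), (NYC, ORD, 7490, ATL, IAD, 6, 12), (NYC, ORD, 7490, ATL, JFK, 11, 19), (NYC, ORD, 7490, ATL, JFK, 6, 12), (NYC, ORD, 7490, ATL, LHR, 11, 19), (NYC, ORD, 7490, ATL, LHR, 6, 12), (NYC, SEA, 5070, ATL, IAD, 11, 19), (NYC, SEA, 5070, ATL, IAD, 6, 12), (NYC, SEA, 5070, ATL, JFK, 11, 19), (NYC, SEA, 5070, ATL, JFK, 6, 12), (NYC, SEA, 5070, ATL, LHR, 11, 19), (NYC, SEA, 5070, ATL, LHR, 6, 12), (SF, SFO, 4600, JFK, JFK, 18, 20), (SF, SFO, 4600, JFK, SEA, 18, 20)}
Filtering on dist ≤ 7490 leaves {(ATL, HND, 4500, JFK, CDG, 18, 20), (ATL, HND, 4500, JFK, DEN, 18, 20), (NYC, ORD, 7490, ATL, IAD, 11, 19), (NYC, ORD, 7490, ATL, IAD, 6, 12), (NYC, ORD, 7490, ATL, JFK, 11, 19), (NYC, ORD, 7490, ATL, JFK, 6, 12), (NYC, ORD, 7490, ATL, LHR, 11, 19), (NYC, ORD, 7490, ATL, LHR, 6, 12), (NYC, SEA, 5070, ATL, IAD, 11, 19), (NYC, SEA, 5070, ATL, IAD, 6, 12), (NYC, SEA, 5070, ATL, JFK, 11, 19), (NYC, SEA, 5070, ATL, JFK, 6, 12), (NYC, SEA, 5070, ATL, LHR, 11, 19), (NYC, SEA, 5070, ATL, LHR, 6, 12), (SF, SFO, 4600, JFK, JFK, 18, 20), (SF, SFO, 4600, JFK, SEA, 18, 20)}.
π[src, code]: project onto (src, code) (6 duplicate(s) eliminated) → {(HND, CDG), (HND, DEN), (ORD, IAD), (ORD, JFK), (ORD, LHR), (SEA, IAD), (SEA, JFK), (SEA, LHR), (SFO, JFK), (SFO, SEA)}

{(HND, CDG), (HND, DEN), (ORD, IAD), (ORD, JFK), (ORD, LHR), (SEA, IAD), (SEA, JFK), (SEA, LHR), (SFO, JFK), (SFO, SEA)}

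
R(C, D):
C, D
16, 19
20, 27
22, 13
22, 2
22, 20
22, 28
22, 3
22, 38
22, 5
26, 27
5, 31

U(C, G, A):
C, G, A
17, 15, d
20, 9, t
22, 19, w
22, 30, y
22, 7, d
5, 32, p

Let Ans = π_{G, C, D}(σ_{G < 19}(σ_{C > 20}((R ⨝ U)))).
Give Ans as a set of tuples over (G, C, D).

Natural join on C: {(20, 27, 9, t), (22, 13, 19, w), (22, 13, 30, y), (22, 13, 7, d), (22, 2, 19, w), (22, 2, 30, y), (22, 2, 7, d), (22, 20, 19, w), (22, 20, 30, y), (22, 20, 7, d), (22, 28, 19, w), (22, 28, 30, y), (22, 28, 7, d), (22, 3, 19, w), (22, 3, 30, y), (22, 3, 7, d), (22, 38, 19, w), (22, 38, 30, y), (22, 38, 7, d), (22, 5, 19, w), (22, 5, 30, y), (22, 5, 7, d), (5, 31, 32, p)}
Filtering on C > 20 leaves {(22, 13, 19, w), (22, 13, 30, y), (22, 13, 7, d), (22, 2, 19, w), (22, 2, 30, y), (22, 2, 7, d), (22, 20, 19, w), (22, 20, 30, y), (22, 20, 7, d), (22, 28, 19, w), (22, 28, 30, y), (22, 28, 7, d), (22, 3, 19, w), (22, 3, 30, y), (22, 3, 7, d), (22, 38, 19, w), (22, 38, 30, y), (22, 38, 7, d), (22, 5, 19, w), (22, 5, 30, y), (22, 5, 7, d)}.
Filtering on G < 19 leaves {(22, 13, 7, d), (22, 2, 7, d), (22, 20, 7, d), (22, 28, 7, d), (22, 3, 7, d), (22, 38, 7, d), (22, 5, 7, d)}.
Keep only column(s) G, C, D: {(7, 22, 13), (7, 22, 2), (7, 22, 20), (7, 22, 28), (7, 22, 3), (7, 22, 38), (7, 22, 5)}

{(7, 22, 13), (7, 22, 2), (7, 22, 20), (7, 22, 28), (7, 22, 3), (7, 22, 38), (7, 22, 5)}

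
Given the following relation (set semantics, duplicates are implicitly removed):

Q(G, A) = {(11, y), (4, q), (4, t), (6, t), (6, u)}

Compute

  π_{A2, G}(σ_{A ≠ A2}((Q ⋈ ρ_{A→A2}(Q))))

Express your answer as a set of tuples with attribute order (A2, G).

{(q, 4), (t, 4), (t, 6), (u, 6)}

ρ[A→A2]: schema becomes (G, A2); tuples unchanged.
Joining Q and ρ_{A→A2}(Q) on G yields {(11, y, y), (4, q, q), (4, q, t), (4, t, q), (4, t, t), (6, t, t), (6, t, u), (6, u, t), (6, u, u)}.
Apply σ_{A ≠ A2}; surviving tuples: {(4, q, t), (4, t, q), (6, t, u), (6, u, t)}
Keep only column(s) A2, G: {(q, 4), (t, 4), (t, 6), (u, 6)}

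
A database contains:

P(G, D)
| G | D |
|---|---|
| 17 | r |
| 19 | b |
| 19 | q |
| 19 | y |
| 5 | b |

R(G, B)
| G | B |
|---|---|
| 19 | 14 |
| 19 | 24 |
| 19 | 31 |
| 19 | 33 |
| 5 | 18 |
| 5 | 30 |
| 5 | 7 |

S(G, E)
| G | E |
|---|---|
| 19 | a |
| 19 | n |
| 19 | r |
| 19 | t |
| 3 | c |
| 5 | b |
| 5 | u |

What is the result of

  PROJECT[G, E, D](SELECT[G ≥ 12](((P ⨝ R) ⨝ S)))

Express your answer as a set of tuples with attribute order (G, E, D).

{(19, a, b), (19, a, q), (19, a, y), (19, n, b), (19, n, q), (19, n, y), (19, r, b), (19, r, q), (19, r, y), (19, t, b), (19, t, q), (19, t, y)}

Joining P and R on G yields {(19, b, 14), (19, b, 24), (19, b, 31), (19, b, 33), (19, q, 14), (19, q, 24), (19, q, 31), (19, q, 33), (19, y, 14), (19, y, 24), (19, y, 31), (19, y, 33), (5, b, 18), (5, b, 30), (5, b, 7)}.
Joining (P ⨝ R) and S on G yields {(19, b, 14, a), (19, b, 14, n), (19, b, 14, r), (19, b, 14, t), (19, b, 24, a), (19, b, 24, n), (19, b, 24, r), (19, b, 24, t), (19, b, 31, a), (19, b, 31, n), (19, b, 31, r), (19, b, 31, t), (19, b, 33, a), (19, b, 33, n), (19, b, 33, r), (19, b, 33, t), (19, q, 14, a), (19, q, 14, n), (19, q, 14, r), (19, q, 14, t), (19, q, 24, a), (19, q, 24, n), (19, q, 24, r), (19, q, 24, t), (19, q, 31, a), (19, q, 31, n), (19, q, 31, r), (19, q, 31, t), (19, q, 33, a), (19, q, 33, n), (19, q, 33, r), (19, q, 33, t), (19, y, 14, a), (19, y, 14, n), (19, y, 14, r), (19, y, 14, t), (19, y, 24, a), (19, y, 24, n), (19, y, 24, r), (19, y, 24, t), (19, y, 31, a), (19, y, 31, n), (19, y, 31, r), (19, y, 31, t), (19, y, 33, a), (19, y, 33, n), (19, y, 33, r), (19, y, 33, t), (5, b, 18, b), (5, b, 18, u), (5, b, 30, b), (5, b, 30, u), (5, b, 7, b), (5, b, 7, u)}.
Filtering on G ≥ 12 leaves {(19, b, 14, a), (19, b, 14, n), (19, b, 14, r), (19, b, 14, t), (19, b, 24, a), (19, b, 24, n), (19, b, 24, r), (19, b, 24, t), (19, b, 31, a), (19, b, 31, n), (19, b, 31, r), (19, b, 31, t), (19, b, 33, a), (19, b, 33, n), (19, b, 33, r), (19, b, 33, t), (19, q, 14, a), (19, q, 14, n), (19, q, 14, r), (19, q, 14, t), (19, q, 24, a), (19, q, 24, n), (19, q, 24, r), (19, q, 24, t), (19, q, 31, a), (19, q, 31, n), (19, q, 31, r), (19, q, 31, t), (19, q, 33, a), (19, q, 33, n), (19, q, 33, r), (19, q, 33, t), (19, y, 14, a), (19, y, 14, n), (19, y, 14, r), (19, y, 14, t), (19, y, 24, a), (19, y, 24, n), (19, y, 24, r), (19, y, 24, t), (19, y, 31, a), (19, y, 31, n), (19, y, 31, r), (19, y, 31, t), (19, y, 33, a), (19, y, 33, n), (19, y, 33, r), (19, y, 33, t)}.
π_{G, E, D} gives {(19, a, b), (19, a, q), (19, a, y), (19, n, b), (19, n, q), (19, n, y), (19, r, b), (19, r, q), (19, r, y), (19, t, b), (19, t, q), (19, t, y)} (36 duplicate(s) eliminated).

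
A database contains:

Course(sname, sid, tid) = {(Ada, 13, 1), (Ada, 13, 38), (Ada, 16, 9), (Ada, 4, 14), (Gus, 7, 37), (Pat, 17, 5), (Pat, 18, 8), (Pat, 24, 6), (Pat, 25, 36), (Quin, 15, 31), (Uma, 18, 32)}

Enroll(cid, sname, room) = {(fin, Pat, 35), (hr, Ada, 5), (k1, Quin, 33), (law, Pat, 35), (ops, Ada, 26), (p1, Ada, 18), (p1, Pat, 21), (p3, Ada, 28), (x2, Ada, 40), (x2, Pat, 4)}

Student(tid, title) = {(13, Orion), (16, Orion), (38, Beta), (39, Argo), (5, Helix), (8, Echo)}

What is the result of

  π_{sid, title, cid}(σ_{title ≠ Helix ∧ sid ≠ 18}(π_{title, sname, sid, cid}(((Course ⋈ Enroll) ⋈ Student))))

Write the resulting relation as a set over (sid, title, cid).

Course ⋈ Enroll (natural join on sname): {(Ada, 13, 1, hr, 5), (Ada, 13, 1, ops, 26), (Ada, 13, 1, p1, 18), (Ada, 13, 1, p3, 28), (Ada, 13, 1, x2, 40), (Ada, 13, 38, hr, 5), (Ada, 13, 38, ops, 26), (Ada, 13, 38, p1, 18), (Ada, 13, 38, p3, 28), (Ada, 13, 38, x2, 40), (Ada, 16, 9, hr, 5), (Ada, 16, 9, ops, 26), (Ada, 16, 9, p1, 18), (Ada, 16, 9, p3, 28), (Ada, 16, 9, x2, 40), (Ada, 4, 14, hr, 5), (Ada, 4, 14, ops, 26), (Ada, 4, 14, p1, 18), (Ada, 4, 14, p3, 28), (Ada, 4, 14, x2, 40), (Pat, 17, 5, fin, 35), (Pat, 17, 5, law, 35), (Pat, 17, 5, p1, 21), (Pat, 17, 5, x2, 4), (Pat, 18, 8, fin, 35), (Pat, 18, 8, law, 35), (Pat, 18, 8, p1, 21), (Pat, 18, 8, x2, 4), (Pat, 24, 6, fin, 35), (Pat, 24, 6, law, 35), (Pat, 24, 6, p1, 21), (Pat, 24, 6, x2, 4), (Pat, 25, 36, fin, 35), (Pat, 25, 36, law, 35), (Pat, 25, 36, p1, 21), (Pat, 25, 36, x2, 4), (Quin, 15, 31, k1, 33)}
(Course ⋈ Enroll) ⋈ Student (natural join on tid): {(Ada, 13, 38, hr, 5, Beta), (Ada, 13, 38, ops, 26, Beta), (Ada, 13, 38, p1, 18, Beta), (Ada, 13, 38, p3, 28, Beta), (Ada, 13, 38, x2, 40, Beta), (Pat, 17, 5, fin, 35, Helix), (Pat, 17, 5, law, 35, Helix), (Pat, 17, 5, p1, 21, Helix), (Pat, 17, 5, x2, 4, Helix), (Pat, 18, 8, fin, 35, Echo), (Pat, 18, 8, law, 35, Echo), (Pat, 18, 8, p1, 21, Echo), (Pat, 18, 8, x2, 4, Echo)}
π_{title, sname, sid, cid} gives {(Beta, Ada, 13, hr), (Beta, Ada, 13, ops), (Beta, Ada, 13, p1), (Beta, Ada, 13, p3), (Beta, Ada, 13, x2), (Echo, Pat, 18, fin), (Echo, Pat, 18, law), (Echo, Pat, 18, p1), (Echo, Pat, 18, x2), (Helix, Pat, 17, fin), (Helix, Pat, 17, law), (Helix, Pat, 17, p1), (Helix, Pat, 17, x2)}.
Filtering on title ≠ Helix ∧ sid ≠ 18 leaves {(Beta, Ada, 13, hr), (Beta, Ada, 13, ops), (Beta, Ada, 13, p1), (Beta, Ada, 13, p3), (Beta, Ada, 13, x2)}.
π_{sid, title, cid} gives {(13, Beta, hr), (13, Beta, ops), (13, Beta, p1), (13, Beta, p3), (13, Beta, x2)}.

{(13, Beta, hr), (13, Beta, ops), (13, Beta, p1), (13, Beta, p3), (13, Beta, x2)}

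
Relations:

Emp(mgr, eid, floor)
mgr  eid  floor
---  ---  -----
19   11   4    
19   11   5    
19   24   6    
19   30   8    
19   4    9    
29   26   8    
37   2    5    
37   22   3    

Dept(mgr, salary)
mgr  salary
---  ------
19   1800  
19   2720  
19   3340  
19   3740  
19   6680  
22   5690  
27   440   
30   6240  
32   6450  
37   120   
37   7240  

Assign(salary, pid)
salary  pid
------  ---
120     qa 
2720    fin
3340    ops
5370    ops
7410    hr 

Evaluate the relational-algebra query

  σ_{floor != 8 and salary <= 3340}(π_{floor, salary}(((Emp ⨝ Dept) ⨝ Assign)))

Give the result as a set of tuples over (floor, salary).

Natural join on mgr: {(19, 11, 4, 1800), (19, 11, 4, 2720), (19, 11, 4, 3340), (19, 11, 4, 3740), (19, 11, 4, 6680), (19, 11, 5, 1800), (19, 11, 5, 2720), (19, 11, 5, 3340), (19, 11, 5, 3740), (19, 11, 5, 6680), (19, 24, 6, 1800), (19, 24, 6, 2720), (19, 24, 6, 3340), (19, 24, 6, 3740), (19, 24, 6, 6680), (19, 30, 8, 1800), (19, 30, 8, 2720), (19, 30, 8, 3340), (19, 30, 8, 3740), (19, 30, 8, 6680), (19, 4, 9, 1800), (19, 4, 9, 2720), (19, 4, 9, 3340), (19, 4, 9, 3740), (19, 4, 9, 6680), (37, 2, 5, 120), (37, 2, 5, 7240), (37, 22, 3, 120), (37, 22, 3, 7240)}
Natural join on salary: {(19, 11, 4, 2720, fin), (19, 11, 4, 3340, ops), (19, 11, 5, 2720, fin), (19, 11, 5, 3340, ops), (19, 24, 6, 2720, fin), (19, 24, 6, 3340, ops), (19, 30, 8, 2720, fin), (19, 30, 8, 3340, ops), (19, 4, 9, 2720, fin), (19, 4, 9, 3340, ops), (37, 2, 5, 120, qa), (37, 22, 3, 120, qa)}
π[floor, salary]: project onto (floor, salary) → {(3, 120), (4, 2720), (4, 3340), (5, 120), (5, 2720), (5, 3340), (6, 2720), (6, 3340), (8, 2720), (8, 3340), (9, 2720), (9, 3340)}
Selection floor != 8 and salary <= 3340: {(3, 120), (4, 2720), (4, 3340), (5, 120), (5, 2720), (5, 3340), (6, 2720), (6, 3340), (9, 2720), (9, 3340)}

{(3, 120), (4, 2720), (4, 3340), (5, 120), (5, 2720), (5, 3340), (6, 2720), (6, 3340), (9, 2720), (9, 3340)}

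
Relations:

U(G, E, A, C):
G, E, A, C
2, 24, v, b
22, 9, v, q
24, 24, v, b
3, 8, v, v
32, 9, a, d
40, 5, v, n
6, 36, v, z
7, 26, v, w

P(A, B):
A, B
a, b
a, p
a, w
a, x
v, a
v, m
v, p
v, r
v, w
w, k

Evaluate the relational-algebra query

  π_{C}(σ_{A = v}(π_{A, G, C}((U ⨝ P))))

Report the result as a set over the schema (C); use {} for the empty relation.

Joining U and P on A yields {(2, 24, v, b, a), (2, 24, v, b, m), (2, 24, v, b, p), (2, 24, v, b, r), (2, 24, v, b, w), (22, 9, v, q, a), (22, 9, v, q, m), (22, 9, v, q, p), (22, 9, v, q, r), (22, 9, v, q, w), (24, 24, v, b, a), (24, 24, v, b, m), (24, 24, v, b, p), (24, 24, v, b, r), (24, 24, v, b, w), (3, 8, v, v, a), (3, 8, v, v, m), (3, 8, v, v, p), (3, 8, v, v, r), (3, 8, v, v, w), (32, 9, a, d, b), (32, 9, a, d, p), (32, 9, a, d, w), (32, 9, a, d, x), (40, 5, v, n, a), (40, 5, v, n, m), (40, 5, v, n, p), (40, 5, v, n, r), (40, 5, v, n, w), (6, 36, v, z, a), (6, 36, v, z, m), (6, 36, v, z, p), (6, 36, v, z, r), (6, 36, v, z, w), (7, 26, v, w, a), (7, 26, v, w, m), (7, 26, v, w, p), (7, 26, v, w, r), (7, 26, v, w, w)}.
π[A, G, C]: project onto (A, G, C) (31 duplicate(s) eliminated) → {(a, 32, d), (v, 2, b), (v, 22, q), (v, 24, b), (v, 3, v), (v, 40, n), (v, 6, z), (v, 7, w)}
Filtering on A = v leaves {(v, 2, b), (v, 22, q), (v, 24, b), (v, 3, v), (v, 40, n), (v, 6, z), (v, 7, w)}.
π[C]: project onto (C) (1 duplicate(s) eliminated) → {b, n, q, v, w, z}

{b, n, q, v, w, z}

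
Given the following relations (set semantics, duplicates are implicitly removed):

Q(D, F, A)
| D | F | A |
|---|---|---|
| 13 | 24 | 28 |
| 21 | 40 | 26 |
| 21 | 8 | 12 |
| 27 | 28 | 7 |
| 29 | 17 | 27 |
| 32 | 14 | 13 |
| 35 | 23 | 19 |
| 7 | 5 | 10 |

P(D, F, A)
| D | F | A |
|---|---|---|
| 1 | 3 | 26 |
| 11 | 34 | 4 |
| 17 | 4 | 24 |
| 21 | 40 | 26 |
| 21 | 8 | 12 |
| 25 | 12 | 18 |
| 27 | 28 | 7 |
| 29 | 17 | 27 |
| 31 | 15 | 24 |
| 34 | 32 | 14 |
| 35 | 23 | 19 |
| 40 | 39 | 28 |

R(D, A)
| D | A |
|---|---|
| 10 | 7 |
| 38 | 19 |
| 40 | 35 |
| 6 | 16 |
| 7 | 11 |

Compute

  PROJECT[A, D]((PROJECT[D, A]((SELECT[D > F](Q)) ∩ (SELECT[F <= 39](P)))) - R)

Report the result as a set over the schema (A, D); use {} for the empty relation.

Apply σ_{D > F}; surviving tuples: {(21, 8, 12), (29, 17, 27), (32, 14, 13), (35, 23, 19), (7, 5, 10)}
Apply σ_{F <= 39}; surviving tuples: {(1, 3, 26), (11, 34, 4), (17, 4, 24), (21, 8, 12), (25, 12, 18), (27, 28, 7), (29, 17, 27), (31, 15, 24), (34, 32, 14), (35, 23, 19), (40, 39, 28)}
Intersection: {(21, 8, 12), (29, 17, 27), (32, 14, 13), (35, 23, 19), (7, 5, 10)} with {(1, 3, 26), (11, 34, 4), (17, 4, 24), (21, 8, 12), (25, 12, 18), (27, 28, 7), (29, 17, 27), (31, 15, 24), (34, 32, 14), (35, 23, 19), (40, 39, 28)} → {(21, 8, 12), (29, 17, 27), (35, 23, 19)}
Keep only column(s) D, A: {(21, 12), (29, 27), (35, 19)}
Difference: {(21, 12), (29, 27), (35, 19)} with {(10, 7), (38, 19), (40, 35), (6, 16), (7, 11)} → {(21, 12), (29, 27), (35, 19)}
Keep only column(s) A, D: {(12, 21), (19, 35), (27, 29)}

{(12, 21), (19, 35), (27, 29)}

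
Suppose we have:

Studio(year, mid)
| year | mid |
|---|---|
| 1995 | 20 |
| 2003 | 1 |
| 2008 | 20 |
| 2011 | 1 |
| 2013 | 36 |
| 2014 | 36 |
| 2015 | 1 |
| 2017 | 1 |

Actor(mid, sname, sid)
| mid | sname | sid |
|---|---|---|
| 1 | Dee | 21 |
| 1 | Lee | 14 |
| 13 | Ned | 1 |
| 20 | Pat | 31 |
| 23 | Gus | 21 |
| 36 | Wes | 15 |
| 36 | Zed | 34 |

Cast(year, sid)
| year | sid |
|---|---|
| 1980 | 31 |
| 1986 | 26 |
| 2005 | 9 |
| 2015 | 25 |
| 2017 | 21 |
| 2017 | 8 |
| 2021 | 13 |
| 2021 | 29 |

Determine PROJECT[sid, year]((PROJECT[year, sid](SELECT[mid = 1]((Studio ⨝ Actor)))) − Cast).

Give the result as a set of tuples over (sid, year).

{(14, 2003), (14, 2011), (14, 2015), (14, 2017), (21, 2003), (21, 2011), (21, 2015)}

Natural join on mid: {(1995, 20, Pat, 31), (2003, 1, Dee, 21), (2003, 1, Lee, 14), (2008, 20, Pat, 31), (2011, 1, Dee, 21), (2011, 1, Lee, 14), (2013, 36, Wes, 15), (2013, 36, Zed, 34), (2014, 36, Wes, 15), (2014, 36, Zed, 34), (2015, 1, Dee, 21), (2015, 1, Lee, 14), (2017, 1, Dee, 21), (2017, 1, Lee, 14)}
σ[mid = 1]: keep tuples satisfying mid = 1 → {(2003, 1, Dee, 21), (2003, 1, Lee, 14), (2011, 1, Dee, 21), (2011, 1, Lee, 14), (2015, 1, Dee, 21), (2015, 1, Lee, 14), (2017, 1, Dee, 21), (2017, 1, Lee, 14)}
π_{year, sid} gives {(2003, 14), (2003, 21), (2011, 14), (2011, 21), (2015, 14), (2015, 21), (2017, 14), (2017, 21)}.
Difference: {(2003, 14), (2003, 21), (2011, 14), (2011, 21), (2015, 14), (2015, 21), (2017, 14), (2017, 21)} with {(1980, 31), (1986, 26), (2005, 9), (2015, 25), (2017, 21), (2017, 8), (2021, 13), (2021, 29)} → {(2003, 14), (2003, 21), (2011, 14), (2011, 21), (2015, 14), (2015, 21), (2017, 14)}
π_{sid, year} gives {(14, 2003), (14, 2011), (14, 2015), (14, 2017), (21, 2003), (21, 2011), (21, 2015)}.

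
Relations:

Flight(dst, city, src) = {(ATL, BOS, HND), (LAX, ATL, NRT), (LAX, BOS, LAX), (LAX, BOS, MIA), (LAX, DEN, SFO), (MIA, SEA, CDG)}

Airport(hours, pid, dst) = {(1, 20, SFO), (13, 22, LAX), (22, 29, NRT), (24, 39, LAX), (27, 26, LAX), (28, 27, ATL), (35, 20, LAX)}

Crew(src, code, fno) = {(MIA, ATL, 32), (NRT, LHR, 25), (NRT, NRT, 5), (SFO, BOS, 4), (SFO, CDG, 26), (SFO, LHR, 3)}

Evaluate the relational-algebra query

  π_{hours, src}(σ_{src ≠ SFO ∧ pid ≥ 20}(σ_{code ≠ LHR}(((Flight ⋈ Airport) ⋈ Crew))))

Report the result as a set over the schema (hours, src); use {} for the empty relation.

{(13, MIA), (13, NRT), (24, MIA), (24, NRT), (27, MIA), (27, NRT), (35, MIA), (35, NRT)}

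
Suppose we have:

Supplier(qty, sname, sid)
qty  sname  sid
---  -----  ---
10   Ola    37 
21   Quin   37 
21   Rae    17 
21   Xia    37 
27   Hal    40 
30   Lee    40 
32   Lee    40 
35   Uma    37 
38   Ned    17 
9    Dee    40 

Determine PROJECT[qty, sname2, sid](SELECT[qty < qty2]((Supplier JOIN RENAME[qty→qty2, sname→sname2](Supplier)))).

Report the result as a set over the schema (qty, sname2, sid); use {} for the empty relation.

ρ[qty→qty2, sname→sname2]: schema becomes (qty2, sname2, sid); tuples unchanged.
Joining Supplier and RENAME[qty→qty2, sname→sname2](Supplier) on sid yields {(10, Ola, 37, 10, Ola), (10, Ola, 37, 21, Quin), (10, Ola, 37, 21, Xia), (10, Ola, 37, 35, Uma), (21, Quin, 37, 10, Ola), (21, Quin, 37, 21, Quin), (21, Quin, 37, 21, Xia), (21, Quin, 37, 35, Uma), (21, Rae, 17, 21, Rae), (21, Rae, 17, 38, Ned), (21, Xia, 37, 10, Ola), (21, Xia, 37, 21, Quin), (21, Xia, 37, 21, Xia), (21, Xia, 37, 35, Uma), (27, Hal, 40, 27, Hal), (27, Hal, 40, 30, Lee), (27, Hal, 40, 32, Lee), (27, Hal, 40, 9, Dee), (30, Lee, 40, 27, Hal), (30, Lee, 40, 30, Lee), (30, Lee, 40, 32, Lee), (30, Lee, 40, 9, Dee), (32, Lee, 40, 27, Hal), (32, Lee, 40, 30, Lee), (32, Lee, 40, 32, Lee), (32, Lee, 40, 9, Dee), (35, Uma, 37, 10, Ola), (35, Uma, 37, 21, Quin), (35, Uma, 37, 21, Xia), (35, Uma, 37, 35, Uma), (38, Ned, 17, 21, Rae), (38, Ned, 17, 38, Ned), (9, Dee, 40, 27, Hal), (9, Dee, 40, 30, Lee), (9, Dee, 40, 32, Lee), (9, Dee, 40, 9, Dee)}.
Filtering on qty < qty2 leaves {(10, Ola, 37, 21, Quin), (10, Ola, 37, 21, Xia), (10, Ola, 37, 35, Uma), (21, Quin, 37, 35, Uma), (21, Rae, 17, 38, Ned), (21, Xia, 37, 35, Uma), (27, Hal, 40, 30, Lee), (27, Hal, 40, 32, Lee), (30, Lee, 40, 32, Lee), (9, Dee, 40, 27, Hal), (9, Dee, 40, 30, Lee), (9, Dee, 40, 32, Lee)}.
π[qty, sname2, sid]: project onto (qty, sname2, sid) (3 duplicate(s) eliminated) → {(10, Quin, 37), (10, Uma, 37), (10, Xia, 37), (21, Ned, 17), (21, Uma, 37), (27, Lee, 40), (30, Lee, 40), (9, Hal, 40), (9, Lee, 40)}

{(10, Quin, 37), (10, Uma, 37), (10, Xia, 37), (21, Ned, 17), (21, Uma, 37), (27, Lee, 40), (30, Lee, 40), (9, Hal, 40), (9, Lee, 40)}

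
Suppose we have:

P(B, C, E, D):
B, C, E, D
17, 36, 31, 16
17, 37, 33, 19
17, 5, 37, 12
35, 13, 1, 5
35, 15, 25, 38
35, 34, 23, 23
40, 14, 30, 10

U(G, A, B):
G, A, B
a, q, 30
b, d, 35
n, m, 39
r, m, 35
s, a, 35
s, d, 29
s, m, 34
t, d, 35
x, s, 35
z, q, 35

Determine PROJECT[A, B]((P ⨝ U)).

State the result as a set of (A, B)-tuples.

{(a, 35), (d, 35), (m, 35), (q, 35), (s, 35)}

Joining P and U on B yields {(35, 13, 1, 5, b, d), (35, 13, 1, 5, r, m), (35, 13, 1, 5, s, a), (35, 13, 1, 5, t, d), (35, 13, 1, 5, x, s), (35, 13, 1, 5, z, q), (35, 15, 25, 38, b, d), (35, 15, 25, 38, r, m), (35, 15, 25, 38, s, a), (35, 15, 25, 38, t, d), (35, 15, 25, 38, x, s), (35, 15, 25, 38, z, q), (35, 34, 23, 23, b, d), (35, 34, 23, 23, r, m), (35, 34, 23, 23, s, a), (35, 34, 23, 23, t, d), (35, 34, 23, 23, x, s), (35, 34, 23, 23, z, q)}.
π_{A, B} gives {(a, 35), (d, 35), (m, 35), (q, 35), (s, 35)} (13 duplicate(s) eliminated).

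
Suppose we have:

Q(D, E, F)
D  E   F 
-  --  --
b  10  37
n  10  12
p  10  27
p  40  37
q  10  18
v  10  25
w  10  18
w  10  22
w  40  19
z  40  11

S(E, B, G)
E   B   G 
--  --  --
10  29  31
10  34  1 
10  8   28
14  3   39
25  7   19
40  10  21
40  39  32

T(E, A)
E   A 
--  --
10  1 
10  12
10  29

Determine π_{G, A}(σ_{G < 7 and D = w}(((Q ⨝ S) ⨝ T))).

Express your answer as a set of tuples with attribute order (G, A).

Q ⋈ S (natural join on E): {(b, 10, 37, 29, 31), (b, 10, 37, 34, 1), (b, 10, 37, 8, 28), (n, 10, 12, 29, 31), (n, 10, 12, 34, 1), (n, 10, 12, 8, 28), (p, 10, 27, 29, 31), (p, 10, 27, 34, 1), (p, 10, 27, 8, 28), (p, 40, 37, 10, 21), (p, 40, 37, 39, 32), (q, 10, 18, 29, 31), (q, 10, 18, 34, 1), (q, 10, 18, 8, 28), (v, 10, 25, 29, 31), (v, 10, 25, 34, 1), (v, 10, 25, 8, 28), (w, 10, 18, 29, 31), (w, 10, 18, 34, 1), (w, 10, 18, 8, 28), (w, 10, 22, 29, 31), (w, 10, 22, 34, 1), (w, 10, 22, 8, 28), (w, 40, 19, 10, 21), (w, 40, 19, 39, 32), (z, 40, 11, 10, 21), (z, 40, 11, 39, 32)}
(Q ⨝ S) ⋈ T (natural join on E): {(b, 10, 37, 29, 31, 1), (b, 10, 37, 29, 31, 12), (b, 10, 37, 29, 31, 29), (b, 10, 37, 34, 1, 1), (b, 10, 37, 34, 1, 12), (b, 10, 37, 34, 1, 29), (b, 10, 37, 8, 28, 1), (b, 10, 37, 8, 28, 12), (b, 10, 37, 8, 28, 29), (n, 10, 12, 29, 31, 1), (n, 10, 12, 29, 31, 12), (n, 10, 12, 29, 31, 29), (n, 10, 12, 34, 1, 1), (n, 10, 12, 34, 1, 12), (n, 10, 12, 34, 1, 29), (n, 10, 12, 8, 28, 1), (n, 10, 12, 8, 28, 12), (n, 10, 12, 8, 28, 29), (p, 10, 27, 29, 31, 1), (p, 10, 27, 29, 31, 12), (p, 10, 27, 29, 31, 29), (p, 10, 27, 34, 1, 1), (p, 10, 27, 34, 1, 12), (p, 10, 27, 34, 1, 29), (p, 10, 27, 8, 28, 1), (p, 10, 27, 8, 28, 12), (p, 10, 27, 8, 28, 29), (q, 10, 18, 29, 31, 1), (q, 10, 18, 29, 31, 12), (q, 10, 18, 29, 31, 29), (q, 10, 18, 34, 1, 1), (q, 10, 18, 34, 1, 12), (q, 10, 18, 34, 1, 29), (q, 10, 18, 8, 28, 1), (q, 10, 18, 8, 28, 12), (q, 10, 18, 8, 28, 29), (v, 10, 25, 29, 31, 1), (v, 10, 25, 29, 31, 12), (v, 10, 25, 29, 31, 29), (v, 10, 25, 34, 1, 1), (v, 10, 25, 34, 1, 12), (v, 10, 25, 34, 1, 29), (v, 10, 25, 8, 28, 1), (v, 10, 25, 8, 28, 12), (v, 10, 25, 8, 28, 29), (w, 10, 18, 29, 31, 1), (w, 10, 18, 29, 31, 12), (w, 10, 18, 29, 31, 29), (w, 10, 18, 34, 1, 1), (w, 10, 18, 34, 1, 12), (w, 10, 18, 34, 1, 29), (w, 10, 18, 8, 28, 1), (w, 10, 18, 8, 28, 12), (w, 10, 18, 8, 28, 29), (w, 10, 22, 29, 31, 1), (w, 10, 22, 29, 31, 12), (w, 10, 22, 29, 31, 29), (w, 10, 22, 34, 1, 1), (w, 10, 22, 34, 1, 12), (w, 10, 22, 34, 1, 29), (w, 10, 22, 8, 28, 1), (w, 10, 22, 8, 28, 12), (w, 10, 22, 8, 28, 29)}
Apply σ_{G < 7 and D = w}; surviving tuples: {(w, 10, 18, 34, 1, 1), (w, 10, 18, 34, 1, 12), (w, 10, 18, 34, 1, 29), (w, 10, 22, 34, 1, 1), (w, 10, 22, 34, 1, 12), (w, 10, 22, 34, 1, 29)}
π[G, A]: project onto (G, A) (3 duplicate(s) eliminated) → {(1, 1), (1, 12), (1, 29)}

{(1, 1), (1, 12), (1, 29)}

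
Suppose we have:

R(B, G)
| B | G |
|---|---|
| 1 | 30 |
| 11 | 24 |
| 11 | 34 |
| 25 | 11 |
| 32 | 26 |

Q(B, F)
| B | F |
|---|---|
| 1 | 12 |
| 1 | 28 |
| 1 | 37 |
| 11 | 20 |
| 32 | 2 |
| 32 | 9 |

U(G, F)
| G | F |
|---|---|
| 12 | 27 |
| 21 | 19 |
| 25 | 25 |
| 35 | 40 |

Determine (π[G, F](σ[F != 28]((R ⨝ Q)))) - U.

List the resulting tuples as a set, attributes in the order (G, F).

R ⋈ Q (natural join on B): {(1, 30, 12), (1, 30, 28), (1, 30, 37), (11, 24, 20), (11, 34, 20), (32, 26, 2), (32, 26, 9)}
Filtering on F != 28 leaves {(1, 30, 12), (1, 30, 37), (11, 24, 20), (11, 34, 20), (32, 26, 2), (32, 26, 9)}.
π_{G, F} gives {(24, 20), (26, 2), (26, 9), (30, 12), (30, 37), (34, 20)}.
Taking the difference: {(24, 20), (26, 2), (26, 9), (30, 12), (30, 37), (34, 20)}

{(24, 20), (26, 2), (26, 9), (30, 12), (30, 37), (34, 20)}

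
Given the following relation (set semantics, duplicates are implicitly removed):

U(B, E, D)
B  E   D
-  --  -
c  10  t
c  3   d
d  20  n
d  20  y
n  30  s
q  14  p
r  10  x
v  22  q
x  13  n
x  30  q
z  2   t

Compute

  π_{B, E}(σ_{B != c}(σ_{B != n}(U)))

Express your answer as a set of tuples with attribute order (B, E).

{(d, 20), (q, 14), (r, 10), (v, 22), (x, 13), (x, 30), (z, 2)}

Selection B != n: {(c, 10, t), (c, 3, d), (d, 20, n), (d, 20, y), (q, 14, p), (r, 10, x), (v, 22, q), (x, 13, n), (x, 30, q), (z, 2, t)}
Selection B != c: {(d, 20, n), (d, 20, y), (q, 14, p), (r, 10, x), (v, 22, q), (x, 13, n), (x, 30, q), (z, 2, t)}
π[B, E]: project onto (B, E) (1 duplicate(s) eliminated) → {(d, 20), (q, 14), (r, 10), (v, 22), (x, 13), (x, 30), (z, 2)}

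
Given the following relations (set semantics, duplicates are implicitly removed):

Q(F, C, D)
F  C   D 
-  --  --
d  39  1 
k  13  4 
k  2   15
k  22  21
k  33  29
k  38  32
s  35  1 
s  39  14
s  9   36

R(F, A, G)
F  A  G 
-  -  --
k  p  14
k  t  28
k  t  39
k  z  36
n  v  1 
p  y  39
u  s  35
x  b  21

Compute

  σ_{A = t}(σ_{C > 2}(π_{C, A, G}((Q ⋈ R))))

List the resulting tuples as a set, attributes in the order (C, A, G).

{(13, t, 28), (13, t, 39), (22, t, 28), (22, t, 39), (33, t, 28), (33, t, 39), (38, t, 28), (38, t, 39)}

Q ⋈ R (natural join on F): {(k, 13, 4, p, 14), (k, 13, 4, t, 28), (k, 13, 4, t, 39), (k, 13, 4, z, 36), (k, 2, 15, p, 14), (k, 2, 15, t, 28), (k, 2, 15, t, 39), (k, 2, 15, z, 36), (k, 22, 21, p, 14), (k, 22, 21, t, 28), (k, 22, 21, t, 39), (k, 22, 21, z, 36), (k, 33, 29, p, 14), (k, 33, 29, t, 28), (k, 33, 29, t, 39), (k, 33, 29, z, 36), (k, 38, 32, p, 14), (k, 38, 32, t, 28), (k, 38, 32, t, 39), (k, 38, 32, z, 36)}
Projecting to C, A, G: {(13, p, 14), (13, t, 28), (13, t, 39), (13, z, 36), (2, p, 14), (2, t, 28), (2, t, 39), (2, z, 36), (22, p, 14), (22, t, 28), (22, t, 39), (22, z, 36), (33, p, 14), (33, t, 28), (33, t, 39), (33, z, 36), (38, p, 14), (38, t, 28), (38, t, 39), (38, z, 36)}
σ[C > 2]: keep tuples satisfying C > 2 → {(13, p, 14), (13, t, 28), (13, t, 39), (13, z, 36), (22, p, 14), (22, t, 28), (22, t, 39), (22, z, 36), (33, p, 14), (33, t, 28), (33, t, 39), (33, z, 36), (38, p, 14), (38, t, 28), (38, t, 39), (38, z, 36)}
σ[A = t]: keep tuples satisfying A = t → {(13, t, 28), (13, t, 39), (22, t, 28), (22, t, 39), (33, t, 28), (33, t, 39), (38, t, 28), (38, t, 39)}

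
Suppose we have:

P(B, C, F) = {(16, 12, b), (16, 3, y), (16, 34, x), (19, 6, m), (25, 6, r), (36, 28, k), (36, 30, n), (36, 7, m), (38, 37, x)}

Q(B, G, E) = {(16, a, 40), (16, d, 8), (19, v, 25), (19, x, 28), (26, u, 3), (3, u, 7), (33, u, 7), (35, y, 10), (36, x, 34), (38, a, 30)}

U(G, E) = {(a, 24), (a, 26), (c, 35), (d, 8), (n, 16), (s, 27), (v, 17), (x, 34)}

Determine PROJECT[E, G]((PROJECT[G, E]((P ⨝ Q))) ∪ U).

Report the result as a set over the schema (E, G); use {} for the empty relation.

Natural join on B: {(16, 12, b, a, 40), (16, 12, b, d, 8), (16, 3, y, a, 40), (16, 3, y, d, 8), (16, 34, x, a, 40), (16, 34, x, d, 8), (19, 6, m, v, 25), (19, 6, m, x, 28), (36, 28, k, x, 34), (36, 30, n, x, 34), (36, 7, m, x, 34), (38, 37, x, a, 30)}
Keep only column(s) G, E (6 duplicate(s) eliminated): {(a, 30), (a, 40), (d, 8), (v, 25), (x, 28), (x, 34)}
Set union of the two operands is {(a, 24), (a, 26), (a, 30), (a, 40), (c, 35), (d, 8), (n, 16), (s, 27), (v, 17), (v, 25), (x, 28), (x, 34)}.
Keep only column(s) E, G: {(16, n), (17, v), (24, a), (25, v), (26, a), (27, s), (28, x), (30, a), (34, x), (35, c), (40, a), (8, d)}

{(16, n), (17, v), (24, a), (25, v), (26, a), (27, s), (28, x), (30, a), (34, x), (35, c), (40, a), (8, d)}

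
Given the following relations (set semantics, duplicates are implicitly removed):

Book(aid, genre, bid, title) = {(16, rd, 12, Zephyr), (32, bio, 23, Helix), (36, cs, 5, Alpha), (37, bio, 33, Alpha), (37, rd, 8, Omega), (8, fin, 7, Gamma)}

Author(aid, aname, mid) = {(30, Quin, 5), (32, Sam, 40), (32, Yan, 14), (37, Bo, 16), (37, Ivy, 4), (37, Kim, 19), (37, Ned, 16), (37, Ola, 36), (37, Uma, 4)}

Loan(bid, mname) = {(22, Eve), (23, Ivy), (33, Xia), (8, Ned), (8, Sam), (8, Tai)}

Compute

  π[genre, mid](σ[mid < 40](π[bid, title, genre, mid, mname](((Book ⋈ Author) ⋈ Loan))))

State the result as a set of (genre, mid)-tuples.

{(bio, 14), (bio, 16), (bio, 19), (bio, 36), (bio, 4), (rd, 16), (rd, 19), (rd, 36), (rd, 4)}

Joining Book and Author on aid yields {(32, bio, 23, Helix, Sam, 40), (32, bio, 23, Helix, Yan, 14), (37, bio, 33, Alpha, Bo, 16), (37, bio, 33, Alpha, Ivy, 4), (37, bio, 33, Alpha, Kim, 19), (37, bio, 33, Alpha, Ned, 16), (37, bio, 33, Alpha, Ola, 36), (37, bio, 33, Alpha, Uma, 4), (37, rd, 8, Omega, Bo, 16), (37, rd, 8, Omega, Ivy, 4), (37, rd, 8, Omega, Kim, 19), (37, rd, 8, Omega, Ned, 16), (37, rd, 8, Omega, Ola, 36), (37, rd, 8, Omega, Uma, 4)}.
Joining (Book ⋈ Author) and Loan on bid yields {(32, bio, 23, Helix, Sam, 40, Ivy), (32, bio, 23, Helix, Yan, 14, Ivy), (37, bio, 33, Alpha, Bo, 16, Xia), (37, bio, 33, Alpha, Ivy, 4, Xia), (37, bio, 33, Alpha, Kim, 19, Xia), (37, bio, 33, Alpha, Ned, 16, Xia), (37, bio, 33, Alpha, Ola, 36, Xia), (37, bio, 33, Alpha, Uma, 4, Xia), (37, rd, 8, Omega, Bo, 16, Ned), (37, rd, 8, Omega, Bo, 16, Sam), (37, rd, 8, Omega, Bo, 16, Tai), (37, rd, 8, Omega, Ivy, 4, Ned), (37, rd, 8, Omega, Ivy, 4, Sam), (37, rd, 8, Omega, Ivy, 4, Tai), (37, rd, 8, Omega, Kim, 19, Ned), (37, rd, 8, Omega, Kim, 19, Sam), (37, rd, 8, Omega, Kim, 19, Tai), (37, rd, 8, Omega, Ned, 16, Ned), (37, rd, 8, Omega, Ned, 16, Sam), (37, rd, 8, Omega, Ned, 16, Tai), (37, rd, 8, Omega, Ola, 36, Ned), (37, rd, 8, Omega, Ola, 36, Sam), (37, rd, 8, Omega, Ola, 36, Tai), (37, rd, 8, Omega, Uma, 4, Ned), (37, rd, 8, Omega, Uma, 4, Sam), (37, rd, 8, Omega, Uma, 4, Tai)}.
Keep only column(s) bid, title, genre, mid, mname (8 duplicate(s) eliminated): {(23, Helix, bio, 14, Ivy), (23, Helix, bio, 40, Ivy), (33, Alpha, bio, 16, Xia), (33, Alpha, bio, 19, Xia), (33, Alpha, bio, 36, Xia), (33, Alpha, bio, 4, Xia), (8, Omega, rd, 16, Ned), (8, Omega, rd, 16, Sam), (8, Omega, rd, 16, Tai), (8, Omega, rd, 19, Ned), (8, Omega, rd, 19, Sam), (8, Omega, rd, 19, Tai), (8, Omega, rd, 36, Ned), (8, Omega, rd, 36, Sam), (8, Omega, rd, 36, Tai), (8, Omega, rd, 4, Ned), (8, Omega, rd, 4, Sam), (8, Omega, rd, 4, Tai)}
Apply σ_{mid < 40}; surviving tuples: {(23, Helix, bio, 14, Ivy), (33, Alpha, bio, 16, Xia), (33, Alpha, bio, 19, Xia), (33, Alpha, bio, 36, Xia), (33, Alpha, bio, 4, Xia), (8, Omega, rd, 16, Ned), (8, Omega, rd, 16, Sam), (8, Omega, rd, 16, Tai), (8, Omega, rd, 19, Ned), (8, Omega, rd, 19, Sam), (8, Omega, rd, 19, Tai), (8, Omega, rd, 36, Ned), (8, Omega, rd, 36, Sam), (8, Omega, rd, 36, Tai), (8, Omega, rd, 4, Ned), (8, Omega, rd, 4, Sam), (8, Omega, rd, 4, Tai)}
Keep only column(s) genre, mid (8 duplicate(s) eliminated): {(bio, 14), (bio, 16), (bio, 19), (bio, 36), (bio, 4), (rd, 16), (rd, 19), (rd, 36), (rd, 4)}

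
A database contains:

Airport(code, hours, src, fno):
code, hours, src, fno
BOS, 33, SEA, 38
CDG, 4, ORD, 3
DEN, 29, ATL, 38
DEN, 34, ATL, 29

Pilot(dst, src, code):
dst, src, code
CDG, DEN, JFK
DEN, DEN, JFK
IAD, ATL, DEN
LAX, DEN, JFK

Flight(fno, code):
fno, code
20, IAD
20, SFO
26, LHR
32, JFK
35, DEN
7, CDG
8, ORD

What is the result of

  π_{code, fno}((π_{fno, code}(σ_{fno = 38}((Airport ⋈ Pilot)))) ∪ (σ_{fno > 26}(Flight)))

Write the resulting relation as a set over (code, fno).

{(DEN, 35), (DEN, 38), (JFK, 32)}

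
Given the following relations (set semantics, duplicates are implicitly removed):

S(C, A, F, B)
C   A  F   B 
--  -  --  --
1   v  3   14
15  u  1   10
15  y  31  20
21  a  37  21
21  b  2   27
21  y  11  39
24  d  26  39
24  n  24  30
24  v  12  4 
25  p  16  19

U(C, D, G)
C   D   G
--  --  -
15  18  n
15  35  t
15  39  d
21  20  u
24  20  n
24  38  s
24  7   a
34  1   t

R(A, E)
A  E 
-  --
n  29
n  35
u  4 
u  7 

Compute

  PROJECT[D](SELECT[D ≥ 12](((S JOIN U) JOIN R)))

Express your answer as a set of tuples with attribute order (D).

{18, 20, 35, 38, 39}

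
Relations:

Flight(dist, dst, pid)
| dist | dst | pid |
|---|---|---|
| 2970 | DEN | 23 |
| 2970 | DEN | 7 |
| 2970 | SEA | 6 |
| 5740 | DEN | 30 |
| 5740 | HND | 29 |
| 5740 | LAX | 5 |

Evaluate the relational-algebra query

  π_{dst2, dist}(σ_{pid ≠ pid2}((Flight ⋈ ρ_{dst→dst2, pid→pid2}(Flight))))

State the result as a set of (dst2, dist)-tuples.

ρ[dst→dst2, pid→pid2]: schema becomes (dist, dst2, pid2); tuples unchanged.
Flight ⋈ ρ_{dst→dst2, pid→pid2}(Flight) (natural join on dist): {(2970, DEN, 23, DEN, 23), (2970, DEN, 23, DEN, 7), (2970, DEN, 23, SEA, 6), (2970, DEN, 7, DEN, 23), (2970, DEN, 7, DEN, 7), (2970, DEN, 7, SEA, 6), (2970, SEA, 6, DEN, 23), (2970, SEA, 6, DEN, 7), (2970, SEA, 6, SEA, 6), (5740, DEN, 30, DEN, 30), (5740, DEN, 30, HND, 29), (5740, DEN, 30, LAX, 5), (5740, HND, 29, DEN, 30), (5740, HND, 29, HND, 29), (5740, HND, 29, LAX, 5), (5740, LAX, 5, DEN, 30), (5740, LAX, 5, HND, 29), (5740, LAX, 5, LAX, 5)}
σ[pid ≠ pid2]: keep tuples satisfying pid ≠ pid2 → {(2970, DEN, 23, DEN, 7), (2970, DEN, 23, SEA, 6), (2970, DEN, 7, DEN, 23), (2970, DEN, 7, SEA, 6), (2970, SEA, 6, DEN, 23), (2970, SEA, 6, DEN, 7), (5740, DEN, 30, HND, 29), (5740, DEN, 30, LAX, 5), (5740, HND, 29, DEN, 30), (5740, HND, 29, LAX, 5), (5740, LAX, 5, DEN, 30), (5740, LAX, 5, HND, 29)}
π[dst2, dist]: project onto (dst2, dist) (7 duplicate(s) eliminated) → {(DEN, 2970), (DEN, 5740), (HND, 5740), (LAX, 5740), (SEA, 2970)}

{(DEN, 2970), (DEN, 5740), (HND, 5740), (LAX, 5740), (SEA, 2970)}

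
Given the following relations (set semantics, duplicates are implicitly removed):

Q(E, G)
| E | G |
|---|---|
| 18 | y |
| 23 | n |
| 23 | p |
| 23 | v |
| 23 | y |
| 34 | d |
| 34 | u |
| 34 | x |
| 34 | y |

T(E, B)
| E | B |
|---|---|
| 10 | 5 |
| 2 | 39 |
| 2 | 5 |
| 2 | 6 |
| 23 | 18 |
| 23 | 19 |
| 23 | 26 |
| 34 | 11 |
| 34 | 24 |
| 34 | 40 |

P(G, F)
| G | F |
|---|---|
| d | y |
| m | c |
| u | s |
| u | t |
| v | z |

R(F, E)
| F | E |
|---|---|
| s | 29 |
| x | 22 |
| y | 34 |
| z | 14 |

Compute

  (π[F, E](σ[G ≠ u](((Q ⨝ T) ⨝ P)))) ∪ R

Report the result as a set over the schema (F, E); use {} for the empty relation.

Natural join on E: {(23, n, 18), (23, n, 19), (23, n, 26), (23, p, 18), (23, p, 19), (23, p, 26), (23, v, 18), (23, v, 19), (23, v, 26), (23, y, 18), (23, y, 19), (23, y, 26), (34, d, 11), (34, d, 24), (34, d, 40), (34, u, 11), (34, u, 24), (34, u, 40), (34, x, 11), (34, x, 24), (34, x, 40), (34, y, 11), (34, y, 24), (34, y, 40)}
Natural join on G: {(23, v, 18, z), (23, v, 19, z), (23, v, 26, z), (34, d, 11, y), (34, d, 24, y), (34, d, 40, y), (34, u, 11, s), (34, u, 11, t), (34, u, 24, s), (34, u, 24, t), (34, u, 40, s), (34, u, 40, t)}
σ[G ≠ u]: keep tuples satisfying G ≠ u → {(23, v, 18, z), (23, v, 19, z), (23, v, 26, z), (34, d, 11, y), (34, d, 24, y), (34, d, 40, y)}
π[F, E]: project onto (F, E) (4 duplicate(s) eliminated) → {(y, 34), (z, 23)}
Union: {(y, 34), (z, 23)} with {(s, 29), (x, 22), (y, 34), (z, 14)} → {(s, 29), (x, 22), (y, 34), (z, 14), (z, 23)}

{(s, 29), (x, 22), (y, 34), (z, 14), (z, 23)}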